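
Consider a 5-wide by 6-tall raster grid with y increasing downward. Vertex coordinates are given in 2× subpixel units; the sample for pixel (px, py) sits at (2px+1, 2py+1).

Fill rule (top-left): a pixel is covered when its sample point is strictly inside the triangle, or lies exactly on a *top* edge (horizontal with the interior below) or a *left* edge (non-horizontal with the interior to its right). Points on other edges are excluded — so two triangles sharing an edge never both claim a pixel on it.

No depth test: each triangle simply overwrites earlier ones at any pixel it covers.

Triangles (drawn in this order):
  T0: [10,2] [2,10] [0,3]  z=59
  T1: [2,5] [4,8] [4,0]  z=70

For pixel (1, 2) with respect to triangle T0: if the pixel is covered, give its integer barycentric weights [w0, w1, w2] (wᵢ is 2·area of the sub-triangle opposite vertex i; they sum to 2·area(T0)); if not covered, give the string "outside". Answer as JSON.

T0:
  2·area = 72
  edge (10, 2)→(2, 10): d=(-8,8) right/bottom  bias=-1
  edge (2, 10)→(0, 3): d=(-2,-7) top-left  bias=+0
  edge (0, 3)→(10, 2): d=(10,-1) top-left  bias=+0
    (0,1)@(1, 3): e=[64,7,1] → #
    (1,1)@(3, 3): e=[48,21,3] → #
    (2,1)@(5, 3): e=[32,35,5] → #
    (3,1)@(7, 3): e=[16,49,7] → #
    (4,1)@(9, 3): e=[0,63,9] → ·  [on edge]
    (0,2)@(1, 5): e=[48,3,21] → #
    (3,2)@(7, 5): e=[0,45,27] → ·  [on edge]
    (0,3)@(1, 7): e=[32,-1,41] → ·
    (1,3)@(3, 7): e=[16,13,43] → #
    (2,3)@(5, 7): e=[0,27,45] → ·  [on edge]
    (1,4)@(3, 9): e=[0,9,63] → ·  [on edge]
    (0,5)@(1, 11): e=[0,-9,81] → ·  [on edge]
  covered (8 px):
    · · · · ·
    # # # # ·
    # # # · ·
    · # · · ·
    · · · · ·
    · · · · ·
T1:
  2·area = 16  (B↔C swapped to make it positive)
  edge (2, 5)→(4, 0): d=(2,-5) top-left  bias=+0
  edge (4, 0)→(4, 8): d=(0,8) right/bottom  bias=-1
  edge (4, 8)→(2, 5): d=(-2,-3) top-left  bias=+0
    (1,1)@(3, 3): e=[1,8,7] → #
    (2,1)@(5, 3): e=[11,-8,13] → ·
    (1,2)@(3, 5): e=[5,8,3] → #
    (2,2)@(5, 5): e=[15,-8,9] → ·
    (1,3)@(3, 7): e=[9,8,-1] → ·
  covered (2 px):
    · · · · ·
    · # · · ·
    · # · · ·
    · · · · ·
    · · · · ·
    · · · · ·

Answer: [17,23,32]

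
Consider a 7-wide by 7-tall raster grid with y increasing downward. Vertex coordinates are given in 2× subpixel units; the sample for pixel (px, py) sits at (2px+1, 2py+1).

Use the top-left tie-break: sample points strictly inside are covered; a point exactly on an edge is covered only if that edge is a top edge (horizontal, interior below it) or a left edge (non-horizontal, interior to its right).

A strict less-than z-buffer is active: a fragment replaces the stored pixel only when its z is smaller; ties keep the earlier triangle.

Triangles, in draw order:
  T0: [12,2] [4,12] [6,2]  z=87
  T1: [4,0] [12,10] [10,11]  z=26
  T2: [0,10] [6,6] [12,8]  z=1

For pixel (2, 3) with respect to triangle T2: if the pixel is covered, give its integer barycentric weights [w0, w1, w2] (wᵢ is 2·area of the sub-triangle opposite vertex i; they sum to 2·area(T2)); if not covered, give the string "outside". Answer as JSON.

T0:
  2·area = 60
  edge (12, 2)→(4, 12): d=(-8,10) right/bottom  bias=-1
  edge (4, 12)→(6, 2): d=(2,-10) top-left  bias=+0
  edge (6, 2)→(12, 2): d=(6,0) top-left  bias=+0
    (3,1)@(7, 3): e=[42,12,6] → #
    (4,1)@(9, 3): e=[22,32,6] → #
    (5,1)@(11, 3): e=[2,52,6] → #
    (6,1)@(13, 3): e=[-18,72,6] → ·
    (3,2)@(7, 5): e=[26,16,18] → #
    (5,2)@(11, 5): e=[-14,56,18] → ·
    (2,3)@(5, 7): e=[30,0,30] → #  [on edge]
    (4,3)@(9, 7): e=[-10,40,30] → ·
    (2,4)@(5, 9): e=[14,4,42] → #
    (3,4)@(7, 9): e=[-6,24,42] → ·
    (2,5)@(5, 11): e=[-2,8,54] → ·
  covered (8 px):
    · · · · · · ·
    · · · # # # ·
    · · · # # · ·
    · · # # · · ·
    · · # · · · ·
    · · · · · · ·
    · · · · · · ·
T1:
  2·area = 28
  edge (4, 0)→(12, 10): d=(8,10) right/bottom  bias=-1
  edge (12, 10)→(10, 11): d=(-2,1) right/bottom  bias=-1
  edge (10, 11)→(4, 0): d=(-6,-11) top-left  bias=+0
    (3,2)@(7, 5): e=[10,15,3] → #
    (4,2)@(9, 5): e=[-10,13,25] → ·
    (3,3)@(7, 7): e=[26,11,-9] → ·
    (4,3)@(9, 7): e=[6,9,13] → #
    (5,3)@(11, 7): e=[-14,7,35] → ·
    (4,4)@(9, 9): e=[22,5,1] → #
    (5,4)@(11, 9): e=[2,3,23] → #
    (6,4)@(13, 9): e=[-18,1,45] → ·
    (4,5)@(9, 11): e=[38,1,-11] → ·
    (5,5)@(11, 11): e=[18,-1,11] → ·
  covered (4 px):
    · · · · · · ·
    · · · · · · ·
    · · · # · · ·
    · · · · # · ·
    · · · · # # ·
    · · · · · · ·
    · · · · · · ·
T2:
  2·area = 36
  edge (0, 10)→(6, 6): d=(6,-4) top-left  bias=+0
  edge (6, 6)→(12, 8): d=(6,2) right/bottom  bias=-1
  edge (12, 8)→(0, 10): d=(-12,2) right/bottom  bias=-1
    (1,2)@(3, 5): e=[-18,0,54] → ·  [on edge]
    (2,3)@(5, 7): e=[2,8,26] → #
    (3,3)@(7, 7): e=[10,4,22] → #
    (4,3)@(9, 7): e=[18,0,18] → ·  [on edge]
    (1,4)@(3, 9): e=[6,24,6] → #
    (3,4)@(7, 9): e=[22,16,-2] → ·
    (1,5)@(3, 11): e=[18,36,-18] → ·
    (2,5)@(5, 11): e=[26,32,-22] → ·
  covered (4 px):
    · · · · · · ·
    · · · · · · ·
    · · · · · · ·
    · · # # · · ·
    · # # · · · ·
    · · · · · · ·
    · · · · · · ·

Answer: [8,26,2]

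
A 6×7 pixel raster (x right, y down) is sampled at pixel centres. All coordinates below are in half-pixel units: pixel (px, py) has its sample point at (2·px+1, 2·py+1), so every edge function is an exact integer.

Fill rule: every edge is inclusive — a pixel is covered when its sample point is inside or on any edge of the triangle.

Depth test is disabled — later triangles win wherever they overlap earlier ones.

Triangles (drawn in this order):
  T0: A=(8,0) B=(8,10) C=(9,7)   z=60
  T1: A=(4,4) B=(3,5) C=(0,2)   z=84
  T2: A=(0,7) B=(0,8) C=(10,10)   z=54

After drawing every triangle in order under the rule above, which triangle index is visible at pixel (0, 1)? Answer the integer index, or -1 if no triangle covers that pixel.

T0:
  2·area = 10  (B↔C swapped to make it positive)
  edge (8, 0)→(9, 7): d=(1,7) inclusive
  edge (9, 7)→(8, 10): d=(-1,3) inclusive
  edge (8, 10)→(8, 0): d=(0,-10) inclusive
    (5,0)@(11, 1): e=[-20,0,30] → ·  [on edge]
    (4,3)@(9, 7): e=[0,0,10] → #  [on edge]
    (5,3)@(11, 7): e=[-14,-6,30] → ·
    (4,4)@(9, 9): e=[2,-2,10] → ·
    (3,6)@(7, 13): e=[20,0,-10] → ·  [on edge]
  covered (1 px):
    · · · · · ·
    · · · · · ·
    · · · · · ·
    · · · · # ·
    · · · · · ·
    · · · · · ·
    · · · · · ·
T1:
  2·area = 6
  edge (4, 4)→(3, 5): d=(-1,1) inclusive
  edge (3, 5)→(0, 2): d=(-3,-3) inclusive
  edge (0, 2)→(4, 4): d=(4,2) inclusive
    (3,0)@(7, 1): e=[0,24,-18] → ·  [on edge]
    (0,1)@(1, 3): e=[4,0,2] → #  [on edge]
    (1,1)@(3, 3): e=[2,6,-2] → ·
    (2,1)@(5, 3): e=[0,12,-6] → ·  [on edge]
    (0,2)@(1, 5): e=[2,-6,10] → ·
    (1,2)@(3, 5): e=[0,0,6] → #  [on edge]
    (2,2)@(5, 5): e=[-2,6,2] → ·
    (0,3)@(1, 7): e=[0,-12,18] → ·  [on edge]
    (1,3)@(3, 7): e=[-2,-6,14] → ·
    (2,3)@(5, 7): e=[-4,0,10] → ·  [on edge]
    (3,4)@(7, 9): e=[-8,0,14] → ·  [on edge]
    (4,5)@(9, 11): e=[-12,0,18] → ·  [on edge]
    (5,6)@(11, 13): e=[-16,0,22] → ·  [on edge]
  covered (2 px):
    · · · · · ·
    # · · · · ·
    · # · · · ·
    · · · · · ·
    · · · · · ·
    · · · · · ·
    · · · · · ·
T2:
  2·area = 10  (B↔C swapped to make it positive)
  edge (0, 7)→(10, 10): d=(10,3) inclusive
  edge (10, 10)→(0, 8): d=(-10,-2) inclusive
  edge (0, 8)→(0, 7): d=(0,-1) inclusive
    (2,4)@(5, 9): e=[5,0,5] → #  [on edge]
    (3,4)@(7, 9): e=[-1,4,7] → ·
    (2,5)@(5, 11): e=[25,-20,5] → ·
  covered (1 px):
    · · · · · ·
    · · · · · ·
    · · · · · ·
    · · · · · ·
    · · # · · ·
    · · · · · ·
    · · · · · ·

Z-buffer (winner per pixel, '.' = empty):
  . . . . . .
  1 . . . . .
  . 1 . . . .
  . . . . 0 .
  . . 2 . . .
  . . . . . .
  . . . . . .

Answer: 1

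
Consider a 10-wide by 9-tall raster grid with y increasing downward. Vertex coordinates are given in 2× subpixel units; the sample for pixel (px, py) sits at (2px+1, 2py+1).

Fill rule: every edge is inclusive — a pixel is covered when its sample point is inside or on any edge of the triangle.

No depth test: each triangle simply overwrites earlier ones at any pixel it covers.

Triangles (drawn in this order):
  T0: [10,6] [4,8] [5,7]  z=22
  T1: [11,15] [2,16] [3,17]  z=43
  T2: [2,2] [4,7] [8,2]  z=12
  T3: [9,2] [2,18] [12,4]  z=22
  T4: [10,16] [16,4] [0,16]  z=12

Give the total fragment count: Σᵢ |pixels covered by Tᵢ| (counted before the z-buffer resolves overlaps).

T0:
  2·area = 4
  edge (10, 6)→(4, 8): d=(-6,2) inclusive
  edge (4, 8)→(5, 7): d=(1,-1) inclusive
  edge (5, 7)→(10, 6): d=(5,-1) inclusive
    (5,0)@(11, 1): e=[28,0,-24] → ·  [on edge]
    (4,1)@(9, 3): e=[20,0,-16] → ·  [on edge]
    (9,1)@(19, 3): e=[0,10,-6] → ·  [on edge]
    (3,2)@(7, 5): e=[12,0,-8] → ·  [on edge]
    (6,2)@(13, 5): e=[0,6,-2] → ·  [on edge]
    (7,2)@(15, 5): e=[-4,8,0] → ·  [on edge]
    (2,3)@(5, 7): e=[4,0,0] → #  [on edge]
    (3,3)@(7, 7): e=[0,2,2] → #  [on edge]
    (4,3)@(9, 7): e=[-4,4,4] → ·
    (0,4)@(1, 9): e=[0,-2,6] → ·  [on edge]
    (1,4)@(3, 9): e=[-4,0,8] → ·  [on edge]
    (2,4)@(5, 9): e=[-8,2,10] → ·
    (0,5)@(1, 11): e=[-12,0,16] → ·  [on edge]
  covered (2 px):
    · · · · · · · · · ·
    · · · · · · · · · ·
    · · · · · · · · · ·
    · · # # · · · · · ·
    · · · · · · · · · ·
    · · · · · · · · · ·
    · · · · · · · · · ·
    · · · · · · · · · ·
    · · · · · · · · · ·
T1:
  2·area = 10  (B↔C swapped to make it positive)
  edge (11, 15)→(3, 17): d=(-8,2) inclusive
  edge (3, 17)→(2, 16): d=(-1,-1) inclusive
  edge (2, 16)→(11, 15): d=(9,-1) inclusive
    (9,6)@(19, 13): e=[0,20,-10] → ·  [on edge]
    (0,7)@(1, 15): e=[20,0,-10] → ·  [on edge]
    (5,7)@(11, 15): e=[0,10,0] → #  [on edge]
    (6,7)@(13, 15): e=[-4,12,2] → ·
    (1,8)@(3, 17): e=[0,0,10] → #  [on edge]
    (2,8)@(5, 17): e=[-4,2,12] → ·
    (5,8)@(11, 17): e=[-16,8,18] → ·
  covered (2 px):
    · · · · · · · · · ·
    · · · · · · · · · ·
    · · · · · · · · · ·
    · · · · · · · · · ·
    · · · · · · · · · ·
    · · · · · · · · · ·
    · · · · · · · · · ·
    · · · · · # · · · ·
    · # · · · · · · · ·
T2:
  2·area = 30  (B↔C swapped to make it positive)
  edge (2, 2)→(8, 2): d=(6,0) inclusive
  edge (8, 2)→(4, 7): d=(-4,5) inclusive
  edge (4, 7)→(2, 2): d=(-2,-5) inclusive
    (1,1)@(3, 3): e=[6,21,3] → #
    (2,1)@(5, 3): e=[6,11,13] → #
    (3,1)@(7, 3): e=[6,1,23] → #
    (4,1)@(9, 3): e=[6,-9,33] → ·
    (1,2)@(3, 5): e=[18,13,-1] → ·
    (2,2)@(5, 5): e=[18,3,9] → #
    (3,2)@(7, 5): e=[18,-7,19] → ·
    (2,3)@(5, 7): e=[30,-5,5] → ·
  covered (4 px):
    · · · · · · · · · ·
    · # # # · · · · · ·
    · · # · · · · · · ·
    · · · · · · · · · ·
    · · · · · · · · · ·
    · · · · · · · · · ·
    · · · · · · · · · ·
    · · · · · · · · · ·
    · · · · · · · · · ·
T3:
  2·area = 62  (B↔C swapped to make it positive)
  edge (9, 2)→(12, 4): d=(3,2) inclusive
  edge (12, 4)→(2, 18): d=(-10,14) inclusive
  edge (2, 18)→(9, 2): d=(7,-16) inclusive
    (4,1)@(9, 3): e=[3,52,7] → #
    (5,1)@(11, 3): e=[-1,24,39] → ·
    (4,2)@(9, 5): e=[9,32,21] → #
    (5,2)@(11, 5): e=[5,4,53] → #
    (6,2)@(13, 5): e=[1,-24,85] → ·
    (3,3)@(7, 7): e=[19,40,3] → #
    (5,3)@(11, 7): e=[11,-16,67] → ·
    (3,4)@(7, 9): e=[25,20,17] → #
    (4,4)@(9, 9): e=[21,-8,49] → ·
    (3,5)@(7, 11): e=[31,0,31] → #  [on edge]
    (4,5)@(9, 11): e=[27,-28,63] → ·
    (2,6)@(5, 13): e=[41,8,13] → #
  covered (8 px):
    · · · · · · · · · ·
    · · · · # · · · · ·
    · · · · # # · · · ·
    · · · # # · · · · ·
    · · · # · · · · · ·
    · · · # · · · · · ·
    · · # · · · · · · ·
    · · · · · · · · · ·
    · · · · · · · · · ·
T4:
  2·area = 120  (B↔C swapped to make it positive)
  edge (10, 16)→(0, 16): d=(-10,0) inclusive
  edge (0, 16)→(16, 4): d=(16,-12) inclusive
  edge (16, 4)→(10, 16): d=(-6,12) inclusive
    (7,2)@(15, 5): e=[110,4,6] → #
    (8,2)@(17, 5): e=[110,28,-18] → ·
    (6,3)@(13, 7): e=[90,12,18] → #
    (7,3)@(15, 7): e=[90,36,-6] → ·
    (5,4)@(11, 9): e=[70,20,30] → #
    (7,4)@(15, 9): e=[70,68,-18] → ·
    (3,5)@(7, 11): e=[50,4,66] → #
    (4,5)@(9, 11): e=[50,28,42] → #
    (6,5)@(13, 11): e=[50,76,-6] → ·
    (2,6)@(5, 13): e=[30,12,78] → #
    (6,6)@(13, 13): e=[30,108,-18] → ·
    (1,7)@(3, 15): e=[10,20,90] → #
  covered (15 px):
    · · · · · · · · · ·
    · · · · · · · · · ·
    · · · · · · · # · ·
    · · · · · · # · · ·
    · · · · · # # · · ·
    · · · # # # · · · ·
    · · # # # # · · · ·
    · # # # # · · · · ·
    · · · · · · · · · ·

Result: 31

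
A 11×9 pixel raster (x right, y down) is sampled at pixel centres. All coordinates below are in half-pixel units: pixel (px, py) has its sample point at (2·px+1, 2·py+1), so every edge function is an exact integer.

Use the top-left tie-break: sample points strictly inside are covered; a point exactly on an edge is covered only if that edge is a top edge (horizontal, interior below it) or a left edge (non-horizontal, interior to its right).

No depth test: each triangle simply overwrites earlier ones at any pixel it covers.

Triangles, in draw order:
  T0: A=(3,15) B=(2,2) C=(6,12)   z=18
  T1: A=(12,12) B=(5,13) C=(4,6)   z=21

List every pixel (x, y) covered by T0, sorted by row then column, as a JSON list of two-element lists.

T0:
  2·area = 42
  edge (3, 15)→(2, 2): d=(-1,-13) top-left  bias=+0
  edge (2, 2)→(6, 12): d=(4,10) right/bottom  bias=-1
  edge (6, 12)→(3, 15): d=(-3,3) right/bottom  bias=-1
    (8,0)@(17, 1): e=[196,-154,0] → ·  [on edge]
    (7,1)@(15, 3): e=[168,-126,0] → ·  [on edge]
    (1,2)@(3, 5): e=[10,2,30] → #
    (2,2)@(5, 5): e=[36,-18,24] → ·
    (6,2)@(13, 5): e=[140,-98,0] → ·  [on edge]
    (1,3)@(3, 7): e=[8,10,24] → #
    (2,3)@(5, 7): e=[34,-10,18] → ·
    (5,3)@(11, 7): e=[112,-70,0] → ·  [on edge]
    (1,4)@(3, 9): e=[6,18,18] → #
    (2,4)@(5, 9): e=[32,-2,12] → ·
    (4,4)@(9, 9): e=[84,-42,0] → ·  [on edge]
    (1,5)@(3, 11): e=[4,26,12] → #
    (3,5)@(7, 11): e=[56,-14,0] → ·  [on edge]
    (2,6)@(5, 13): e=[28,14,0] → ·  [on edge]
    (1,7)@(3, 15): e=[0,42,0] → ·  [on edge]
    (0,8)@(1, 17): e=[-28,70,0] → ·  [on edge]
  covered (6 px):
    · · · · · · · · · · ·
    · · · · · · · · · · ·
    · # · · · · · · · · ·
    · # · · · · · · · · ·
    · # · · · · · · · · ·
    · # # · · · · · · · ·
    · # · · · · · · · · ·
    · · · · · · · · · · ·
    · · · · · · · · · · ·
T1:
  2·area = 50
  edge (12, 12)→(5, 13): d=(-7,1) right/bottom  bias=-1
  edge (5, 13)→(4, 6): d=(-1,-7) top-left  bias=+0
  edge (4, 6)→(12, 12): d=(8,6) right/bottom  bias=-1
    (2,3)@(5, 7): e=[42,6,2] → #
    (3,3)@(7, 7): e=[40,20,-10] → ·
    (2,4)@(5, 9): e=[28,4,18] → #
    (3,4)@(7, 9): e=[26,18,6] → #
    (4,4)@(9, 9): e=[24,32,-6] → ·
    (2,5)@(5, 11): e=[14,2,34] → #
    (4,5)@(9, 11): e=[10,30,10] → #
    (5,5)@(11, 11): e=[8,44,-2] → ·
    (9,5)@(19, 11): e=[0,100,-50] → ·  [on edge]
    (2,6)@(5, 13): e=[0,0,50] → ·  [on edge]
    (3,6)@(7, 13): e=[-2,14,38] → ·
    (4,6)@(9, 13): e=[-4,28,26] → ·
  covered (6 px):
    · · · · · · · · · · ·
    · · · · · · · · · · ·
    · · · · · · · · · · ·
    · · # · · · · · · · ·
    · · # # · · · · · · ·
    · · # # # · · · · · ·
    · · · · · · · · · · ·
    · · · · · · · · · · ·
    · · · · · · · · · · ·

Final: [[1,2],[1,3],[1,4],[1,5],[2,5],[1,6]]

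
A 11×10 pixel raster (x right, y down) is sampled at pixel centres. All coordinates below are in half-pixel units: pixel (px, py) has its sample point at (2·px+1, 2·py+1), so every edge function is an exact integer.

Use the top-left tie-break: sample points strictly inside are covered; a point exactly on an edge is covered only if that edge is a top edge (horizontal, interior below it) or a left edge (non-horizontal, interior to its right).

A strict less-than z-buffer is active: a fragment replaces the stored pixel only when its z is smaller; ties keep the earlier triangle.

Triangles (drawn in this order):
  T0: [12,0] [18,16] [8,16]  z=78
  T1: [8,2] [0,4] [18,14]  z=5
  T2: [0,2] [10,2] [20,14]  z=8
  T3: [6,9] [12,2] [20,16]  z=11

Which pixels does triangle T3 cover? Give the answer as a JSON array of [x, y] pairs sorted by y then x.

T0:
  2·area = 160
  edge (12, 0)→(18, 16): d=(6,16) right/bottom  bias=-1
  edge (18, 16)→(8, 16): d=(-10,0) right/bottom  bias=-1
  edge (8, 16)→(12, 0): d=(4,-16) top-left  bias=+0
    (6,1)@(13, 3): e=[2,130,28] → █
    (7,1)@(15, 3): e=[-30,130,60] → ·
    (5,2)@(11, 5): e=[46,110,4] → █
    (7,2)@(15, 5): e=[-18,110,68] → ·
    (5,3)@(11, 7): e=[58,90,12] → █
    (7,3)@(15, 7): e=[-6,90,76] → ·
    (5,4)@(11, 9): e=[70,70,20] → █
    (7,4)@(15, 9): e=[6,70,84] → █
    (8,4)@(17, 9): e=[-26,70,116] → ·
    (5,5)@(11, 11): e=[82,50,28] → █
    (8,5)@(17, 11): e=[-14,50,124] → ·
    (4,6)@(9, 13): e=[126,30,4] → █
  covered (20 px):
    · · · · · · · · · · ·
    · · · · · · █ · · · ·
    · · · · · █ █ · · · ·
    · · · · · █ █ · · · ·
    · · · · · █ █ █ · · ·
    · · · · · █ █ █ · · ·
    · · · · █ █ █ █ · · ·
    · · · · █ █ █ █ █ · ·
    · · · · · · · · · · ·
    · · · · · · · · · · ·
T1:
  2·area = 116  (B↔C swapped to make it positive)
  edge (8, 2)→(18, 14): d=(10,12) right/bottom  bias=-1
  edge (18, 14)→(0, 4): d=(-18,-10) top-left  bias=+0
  edge (0, 4)→(8, 2): d=(8,-2) top-left  bias=+0
    (2,1)@(5, 3): e=[46,68,2] → █
    (3,1)@(7, 3): e=[22,88,6] → █
    (4,1)@(9, 3): e=[-2,108,10] → ·
    (1,2)@(3, 5): e=[90,12,14] → █
    (4,2)@(9, 5): e=[18,72,26] → █
    (5,2)@(11, 5): e=[-6,92,30] → ·
    (1,3)@(3, 7): e=[110,-24,30] → ·
    (2,3)@(5, 7): e=[86,-4,34] → ·
    (3,3)@(7, 7): e=[62,16,38] → █
    (5,3)@(11, 7): e=[14,56,46] → █
    (6,3)@(13, 7): e=[-10,76,50] → ·
    (3,4)@(7, 9): e=[82,-20,54] → ·
    (4,4)@(9, 9): e=[58,0,58] → █  [on edge]
  covered (15 px):
    · · · · · · · · · · ·
    · · █ █ · · · · · · ·
    · █ █ █ █ · · · · · ·
    · · · █ █ █ · · · · ·
    · · · · █ █ █ · · · ·
    · · · · · · █ █ · · ·
    · · · · · · · · █ · ·
    · · · · · · · · · · ·
    · · · · · · · · · · ·
    · · · · · · · · · · ·
T2:
  2·area = 120
  edge (0, 2)→(10, 2): d=(10,0) top-left  bias=+0
  edge (10, 2)→(20, 14): d=(10,12) right/bottom  bias=-1
  edge (20, 14)→(0, 2): d=(-20,-12) top-left  bias=+0
    (1,1)@(3, 3): e=[10,94,16] → █
    (2,1)@(5, 3): e=[10,70,40] → █
    (3,1)@(7, 3): e=[10,46,64] → █
    (4,1)@(9, 3): e=[10,22,88] → █
    (5,1)@(11, 3): e=[10,-2,112] → ·
    (1,2)@(3, 5): e=[30,114,-24] → ·
    (2,2)@(5, 5): e=[30,90,0] → █  [on edge]
    (5,2)@(11, 5): e=[30,18,72] → █
    (6,2)@(13, 5): e=[30,-6,96] → ·
    (2,3)@(5, 7): e=[50,110,-40] → ·
    (3,3)@(7, 7): e=[50,86,-16] → ·
    (4,3)@(9, 7): e=[50,62,8] → █
    (7,5)@(15, 11): e=[90,30,0] → █  [on edge]
  covered (16 px):
    · · · · · · · · · · ·
    · █ █ █ █ · · · · · ·
    · · █ █ █ █ · · · · ·
    · · · · █ █ █ · · · ·
    · · · · · · █ █ · · ·
    · · · · · · · █ █ · ·
    · · · · · · · · · █ ·
    · · · · · · · · · · ·
    · · · · · · · · · · ·
    · · · · · · · · · · ·
T3:
  2·area = 140
  edge (6, 9)→(12, 2): d=(6,-7) top-left  bias=+0
  edge (12, 2)→(20, 16): d=(8,14) right/bottom  bias=-1
  edge (20, 16)→(6, 9): d=(-14,-7) top-left  bias=+0
    (5,2)@(11, 5): e=[11,38,91] → █
    (6,2)@(13, 5): e=[25,10,105] → █
    (7,2)@(15, 5): e=[39,-18,119] → ·
    (4,3)@(9, 7): e=[9,82,49] → █
    (7,3)@(15, 7): e=[51,-2,91] → ·
    (3,4)@(7, 9): e=[7,126,7] → █
    (7,4)@(15, 9): e=[63,14,63] → █
    (8,4)@(17, 9): e=[77,-14,77] → ·
    (3,5)@(7, 11): e=[19,142,-21] → ·
    (4,5)@(9, 11): e=[33,114,-7] → ·
    (5,5)@(11, 11): e=[47,86,7] → █
    (8,5)@(17, 11): e=[89,2,49] → █
  covered (17 px):
    · · · · · · · · · · ·
    · · · · · · · · · · ·
    · · · · · █ █ · · · ·
    · · · · █ █ █ · · · ·
    · · · █ █ █ █ █ · · ·
    · · · · · █ █ █ █ · ·
    · · · · · · · █ █ · ·
    · · · · · · · · · █ ·
    · · · · · · · · · · ·
    · · · · · · · · · · ·

Result: [[5,2],[6,2],[4,3],[5,3],[6,3],[3,4],[4,4],[5,4],[6,4],[7,4],[5,5],[6,5],[7,5],[8,5],[7,6],[8,6],[9,7]]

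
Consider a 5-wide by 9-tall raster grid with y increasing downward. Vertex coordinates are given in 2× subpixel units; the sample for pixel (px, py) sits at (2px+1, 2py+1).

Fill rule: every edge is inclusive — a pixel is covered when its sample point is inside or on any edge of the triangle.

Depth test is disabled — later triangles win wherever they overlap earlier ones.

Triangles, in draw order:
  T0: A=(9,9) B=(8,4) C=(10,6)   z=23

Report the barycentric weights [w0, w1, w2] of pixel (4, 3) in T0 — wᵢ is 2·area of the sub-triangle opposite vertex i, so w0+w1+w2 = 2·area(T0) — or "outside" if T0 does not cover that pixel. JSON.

T0:
  2·area = 8
  edge (9, 9)→(8, 4): d=(-1,-5) inclusive
  edge (8, 4)→(10, 6): d=(2,2) inclusive
  edge (10, 6)→(9, 9): d=(-1,3) inclusive
    (2,0)@(5, 1): e=[-12,0,20] → ·  [on edge]
    (3,1)@(7, 3): e=[-4,0,12] → ·  [on edge]
    (4,2)@(9, 5): e=[4,0,4] → █  [on edge]
    (4,3)@(9, 7): e=[2,4,2] → █
    (4,4)@(9, 9): e=[0,8,0] → █  [on edge]
    (4,5)@(9, 11): e=[-2,12,-2] → ·
    (3,7)@(7, 15): e=[-16,24,0] → ·  [on edge]
  covered (3 px):
    · · · · ·
    · · · · ·
    · · · · █
    · · · · █
    · · · · █
    · · · · ·
    · · · · ·
    · · · · ·
    · · · · ·

Result: [4,2,2]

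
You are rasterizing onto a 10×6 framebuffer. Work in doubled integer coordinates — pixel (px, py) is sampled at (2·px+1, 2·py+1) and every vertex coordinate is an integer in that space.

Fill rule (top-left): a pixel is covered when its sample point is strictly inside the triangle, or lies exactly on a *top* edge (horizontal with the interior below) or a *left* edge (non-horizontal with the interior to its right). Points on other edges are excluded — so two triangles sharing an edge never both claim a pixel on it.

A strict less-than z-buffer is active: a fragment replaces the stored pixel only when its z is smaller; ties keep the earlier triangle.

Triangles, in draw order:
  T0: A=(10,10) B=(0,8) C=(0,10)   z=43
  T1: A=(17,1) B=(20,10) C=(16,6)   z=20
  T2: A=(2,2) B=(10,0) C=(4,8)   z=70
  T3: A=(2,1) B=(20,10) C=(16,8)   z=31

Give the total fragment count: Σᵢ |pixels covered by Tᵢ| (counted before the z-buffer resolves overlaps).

T0:
  2·area = 20  (B↔C swapped to make it positive)
  edge (10, 10)→(0, 10): d=(-10,0) right/bottom  bias=-1
  edge (0, 10)→(0, 8): d=(0,-2) top-left  bias=+0
  edge (0, 8)→(10, 10): d=(10,2) right/bottom  bias=-1
    (0,4)@(1, 9): e=[10,2,8] → █
    (1,4)@(3, 9): e=[10,6,4] → █
    (2,4)@(5, 9): e=[10,10,0] → ·  [on edge]
    (0,5)@(1, 11): e=[-10,2,28] → ·
    (1,5)@(3, 11): e=[-10,6,24] → ·
    (7,5)@(15, 11): e=[-10,30,0] → ·  [on edge]
  covered (2 px):
    · · · · · · · · · ·
    · · · · · · · · · ·
    · · · · · · · · · ·
    · · · · · · · · · ·
    █ █ · · · · · · · ·
    · · · · · · · · · ·
T1:
  2·area = 24
  edge (17, 1)→(20, 10): d=(3,9) right/bottom  bias=-1
  edge (20, 10)→(16, 6): d=(-4,-4) top-left  bias=+0
  edge (16, 6)→(17, 1): d=(1,-5) top-left  bias=+0
    (5,0)@(11, 1): e=[54,0,-30] → ·  [on edge]
    (8,0)@(17, 1): e=[0,24,0] → ·  [on edge]
    (6,1)@(13, 3): e=[42,0,-18] → ·  [on edge]
    (8,1)@(17, 3): e=[6,16,2] → █
    (9,1)@(19, 3): e=[-12,24,12] → ·
    (7,2)@(15, 5): e=[30,0,-6] → ·  [on edge]
    (8,2)@(17, 5): e=[12,8,4] → █
    (9,2)@(19, 5): e=[-6,16,14] → ·
    (8,3)@(17, 7): e=[18,0,6] → █  [on edge]
    (9,3)@(19, 7): e=[0,8,16] → ·  [on edge]
    (8,4)@(17, 9): e=[24,-8,8] → ·
    (9,4)@(19, 9): e=[6,0,18] → █  [on edge]
    (7,5)@(15, 11): e=[48,-24,0] → ·  [on edge]
  covered (4 px):
    · · · · · · · · · ·
    · · · · · · · · █ ·
    · · · · · · · · █ ·
    · · · · · · · · █ ·
    · · · · · · · · · █
    · · · · · · · · · ·
T2:
  2·area = 52
  edge (2, 2)→(10, 0): d=(8,-2) top-left  bias=+0
  edge (10, 0)→(4, 8): d=(-6,8) right/bottom  bias=-1
  edge (4, 8)→(2, 2): d=(-2,-6) top-left  bias=+0
    (3,0)@(7, 1): e=[2,18,32] → █
    (4,0)@(9, 1): e=[6,2,44] → █
    (5,0)@(11, 1): e=[10,-14,56] → ·
    (1,1)@(3, 3): e=[10,38,4] → █
    (2,1)@(5, 3): e=[14,22,16] → █
    (4,1)@(9, 3): e=[22,-10,40] → ·
    (1,2)@(3, 5): e=[26,26,0] → █  [on edge]
    (3,2)@(7, 5): e=[34,-6,24] → ·
    (1,3)@(3, 7): e=[42,14,-4] → ·
    (2,3)@(5, 7): e=[46,-2,8] → ·
    (2,5)@(5, 11): e=[78,-26,0] → ·  [on edge]
  covered (7 px):
    · · · █ █ · · · · ·
    · █ █ █ · · · · · ·
    · █ █ · · · · · · ·
    · · · · · · · · · ·
    · · · · · · · · · ·
    · · · · · · · · · ·
T3:
  degenerate (2·area = 0) — covers nothing

Answer: 13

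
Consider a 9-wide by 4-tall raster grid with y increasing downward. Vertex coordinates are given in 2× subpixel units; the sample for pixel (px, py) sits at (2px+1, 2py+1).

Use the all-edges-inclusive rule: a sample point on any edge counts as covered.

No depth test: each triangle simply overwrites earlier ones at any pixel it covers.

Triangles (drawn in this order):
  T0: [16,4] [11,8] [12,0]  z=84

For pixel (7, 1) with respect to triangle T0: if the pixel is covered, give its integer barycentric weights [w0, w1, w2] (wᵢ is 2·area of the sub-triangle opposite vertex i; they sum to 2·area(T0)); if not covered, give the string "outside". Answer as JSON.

T0:
  2·area = 36
  edge (16, 4)→(11, 8): d=(-5,4) inclusive
  edge (11, 8)→(12, 0): d=(1,-8) inclusive
  edge (12, 0)→(16, 4): d=(4,4) inclusive
    (6,0)@(13, 1): e=[27,9,0] → #  [on edge]
    (7,0)@(15, 1): e=[19,25,-8] → ·
    (6,1)@(13, 3): e=[17,11,8] → #
    (7,1)@(15, 3): e=[9,27,0] → #  [on edge]
    (8,1)@(17, 3): e=[1,43,-8] → ·
    (6,2)@(13, 5): e=[7,13,16] → #
    (7,2)@(15, 5): e=[-1,29,8] → ·
    (8,2)@(17, 5): e=[-9,45,0] → ·  [on edge]
    (6,3)@(13, 7): e=[-3,15,24] → ·
  covered (4 px):
    · · · · · · # · ·
    · · · · · · # # ·
    · · · · · · # · ·
    · · · · · · · · ·

Final: [27,0,9]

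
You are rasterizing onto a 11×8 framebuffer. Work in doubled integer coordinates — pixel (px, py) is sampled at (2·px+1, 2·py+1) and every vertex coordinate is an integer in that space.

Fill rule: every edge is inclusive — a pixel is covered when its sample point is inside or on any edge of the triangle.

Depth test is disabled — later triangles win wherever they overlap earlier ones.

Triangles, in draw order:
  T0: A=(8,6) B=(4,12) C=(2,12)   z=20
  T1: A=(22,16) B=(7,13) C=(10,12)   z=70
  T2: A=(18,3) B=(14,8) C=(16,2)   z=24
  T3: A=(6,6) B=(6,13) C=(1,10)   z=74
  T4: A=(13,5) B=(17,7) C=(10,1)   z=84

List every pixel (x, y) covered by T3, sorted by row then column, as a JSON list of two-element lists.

T0:
  2·area = 12
  edge (8, 6)→(4, 12): d=(-4,6) inclusive
  edge (4, 12)→(2, 12): d=(-2,0) inclusive
  edge (2, 12)→(8, 6): d=(6,-6) inclusive
    (6,0)@(13, 1): e=[-10,22,0] → ·  [on edge]
    (5,1)@(11, 3): e=[-6,18,0] → ·  [on edge]
    (4,2)@(9, 5): e=[-2,14,0] → ·  [on edge]
    (3,3)@(7, 7): e=[2,10,0] → #  [on edge]
    (4,3)@(9, 7): e=[-10,10,12] → ·
    (2,4)@(5, 9): e=[6,6,0] → #  [on edge]
    (3,4)@(7, 9): e=[-6,6,12] → ·
    (1,5)@(3, 11): e=[10,2,0] → #  [on edge]
    (2,5)@(5, 11): e=[-2,2,12] → ·
    (0,6)@(1, 13): e=[14,-2,0] → ·  [on edge]
    (1,6)@(3, 13): e=[2,-2,12] → ·
  covered (3 px):
    · · · · · · · · · · ·
    · · · · · · · · · · ·
    · · · · · · · · · · ·
    · · · # · · · · · · ·
    · · # · · · · · · · ·
    · # · · · · · · · · ·
    · · · · · · · · · · ·
    · · · · · · · · · · ·
T1:
  2·area = 24
  edge (22, 16)→(7, 13): d=(-15,-3) inclusive
  edge (7, 13)→(10, 12): d=(3,-1) inclusive
  edge (10, 12)→(22, 16): d=(12,4) inclusive
    (0,4)@(1, 9): e=[42,-18,0] → ·  [on edge]
    (9,4)@(19, 9): e=[96,0,-72] → ·  [on edge]
    (3,5)@(7, 11): e=[30,-6,0] → ·  [on edge]
    (6,5)@(13, 11): e=[48,0,-24] → ·  [on edge]
    (3,6)@(7, 13): e=[0,0,24] → #  [on edge]
    (4,6)@(9, 13): e=[6,2,16] → #
    (5,6)@(11, 13): e=[12,4,8] → #
    (6,6)@(13, 13): e=[18,6,0] → #  [on edge]
    (7,6)@(15, 13): e=[24,8,-8] → ·
    (0,7)@(1, 15): e=[-48,0,72] → ·  [on edge]
    (3,7)@(7, 15): e=[-30,6,48] → ·
    (4,7)@(9, 15): e=[-24,8,40] → ·
    (8,7)@(17, 15): e=[0,16,8] → #  [on edge]
    (9,7)@(19, 15): e=[6,18,0] → #  [on edge]
  covered (6 px):
    · · · · · · · · · · ·
    · · · · · · · · · · ·
    · · · · · · · · · · ·
    · · · · · · · · · · ·
    · · · · · · · · · · ·
    · · · · · · · · · · ·
    · · · # # # # · · · ·
    · · · · · · · · # # ·
T2:
  2·area = 14
  edge (18, 3)→(14, 8): d=(-4,5) inclusive
  edge (14, 8)→(16, 2): d=(2,-6) inclusive
  edge (16, 2)→(18, 3): d=(2,1) inclusive
    (8,1)@(17, 3): e=[5,8,1] → #
    (9,1)@(19, 3): e=[-5,20,-1] → ·
    (7,2)@(15, 5): e=[7,0,7] → #  [on edge]
    (8,2)@(17, 5): e=[-3,12,5] → ·
    (7,3)@(15, 7): e=[-1,4,11] → ·
    (6,5)@(13, 11): e=[-7,0,21] → ·  [on edge]
  covered (2 px):
    · · · · · · · · · · ·
    · · · · · · · · # · ·
    · · · · · · · # · · ·
    · · · · · · · · · · ·
    · · · · · · · · · · ·
    · · · · · · · · · · ·
    · · · · · · · · · · ·
    · · · · · · · · · · ·
T3:
  2·area = 35
  edge (6, 6)→(6, 13): d=(0,7) inclusive
  edge (6, 13)→(1, 10): d=(-5,-3) inclusive
  edge (1, 10)→(6, 6): d=(5,-4) inclusive
    (2,3)@(5, 7): e=[7,27,1] → #
    (3,3)@(7, 7): e=[-7,33,9] → ·
    (1,4)@(3, 9): e=[21,11,3] → #
    (3,4)@(7, 9): e=[-7,23,19] → ·
    (1,5)@(3, 11): e=[21,1,13] → #
    (3,5)@(7, 11): e=[-7,13,29] → ·
    (1,6)@(3, 13): e=[21,-9,23] → ·
    (2,6)@(5, 13): e=[7,-3,31] → ·
  covered (5 px):
    · · · · · · · · · · ·
    · · · · · · · · · · ·
    · · · · · · · · · · ·
    · · # · · · · · · · ·
    · # # · · · · · · · ·
    · # # · · · · · · · ·
    · · · · · · · · · · ·
    · · · · · · · · · · ·
T4:
  2·area = 10  (B↔C swapped to make it positive)
  edge (13, 5)→(10, 1): d=(-3,-4) inclusive
  edge (10, 1)→(17, 7): d=(7,6) inclusive
  edge (17, 7)→(13, 5): d=(-4,-2) inclusive
    (2,0)@(5, 1): e=[-20,30,0] → ·  [on edge]
    (4,1)@(9, 3): e=[-10,20,0] → ·  [on edge]
    (6,2)@(13, 5): e=[0,10,0] → #  [on edge]
    (7,2)@(15, 5): e=[8,-2,4] → ·
    (6,3)@(13, 7): e=[-6,24,-8] → ·
    (8,3)@(17, 7): e=[10,0,0] → #  [on edge]
    (9,3)@(19, 7): e=[18,-12,4] → ·
    (8,4)@(17, 9): e=[4,14,-8] → ·
    (10,4)@(21, 9): e=[20,-10,0] → ·  [on edge]
    (9,6)@(19, 13): e=[0,30,-20] → ·  [on edge]
  covered (2 px):
    · · · · · · · · · · ·
    · · · · · · · · · · ·
    · · · · · · # · · · ·
    · · · · · · · · # · ·
    · · · · · · · · · · ·
    · · · · · · · · · · ·
    · · · · · · · · · · ·
    · · · · · · · · · · ·

Result: [[2,3],[1,4],[2,4],[1,5],[2,5]]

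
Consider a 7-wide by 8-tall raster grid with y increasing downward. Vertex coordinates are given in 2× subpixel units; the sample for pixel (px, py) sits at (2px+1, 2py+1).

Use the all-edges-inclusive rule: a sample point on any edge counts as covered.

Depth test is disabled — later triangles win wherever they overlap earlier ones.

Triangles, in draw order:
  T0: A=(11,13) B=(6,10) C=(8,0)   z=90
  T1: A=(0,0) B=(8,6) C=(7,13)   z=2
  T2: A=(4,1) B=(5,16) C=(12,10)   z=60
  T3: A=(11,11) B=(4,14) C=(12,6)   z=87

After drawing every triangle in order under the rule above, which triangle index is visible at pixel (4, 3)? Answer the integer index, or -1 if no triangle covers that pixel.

T0:
  2·area = 56
  edge (11, 13)→(6, 10): d=(-5,-3) inclusive
  edge (6, 10)→(8, 0): d=(2,-10) inclusive
  edge (8, 0)→(11, 13): d=(3,13) inclusive
    (3,2)@(7, 5): e=[28,0,28] → X  [on edge]
    (4,2)@(9, 5): e=[34,20,2] → X
    (5,2)@(11, 5): e=[40,40,-24] → .
    (0,3)@(1, 7): e=[0,-56,112] → .  [on edge]
    (3,3)@(7, 7): e=[18,4,34] → X
    (5,3)@(11, 7): e=[30,44,-18] → .
    (3,4)@(7, 9): e=[8,8,40] → X
    (5,4)@(11, 9): e=[20,48,-12] → .
    (3,5)@(7, 11): e=[-2,12,46] → .
    (4,5)@(9, 11): e=[4,32,20] → X
    (5,5)@(11, 11): e=[10,52,-6] → .
    (4,6)@(9, 13): e=[-6,36,26] → .
    (5,6)@(11, 13): e=[0,56,0] → X  [on edge]
    (2,7)@(5, 15): e=[-28,0,84] → .  [on edge]
  covered (8 px):
    . . . . . . .
    . . . . . . .
    . . . X X . .
    . . . X X . .
    . . . X X . .
    . . . . X . .
    . . . . . X .
    . . . . . . .
T1:
  2·area = 62
  edge (0, 0)→(8, 6): d=(8,6) inclusive
  edge (8, 6)→(7, 13): d=(-1,7) inclusive
  edge (7, 13)→(0, 0): d=(-7,-13) inclusive
    (0,0)@(1, 1): e=[2,54,6] → X
    (1,0)@(3, 1): e=[-10,40,32] → .
    (0,1)@(1, 3): e=[18,52,-8] → .
    (1,1)@(3, 3): e=[6,38,18] → X
    (2,1)@(5, 3): e=[-6,24,44] → .
    (1,2)@(3, 5): e=[22,36,4] → X
    (2,2)@(5, 5): e=[10,22,30] → X
    (3,2)@(7, 5): e=[-2,8,56] → .
    (1,3)@(3, 7): e=[38,34,-10] → .
    (2,3)@(5, 7): e=[26,20,16] → X
    (3,3)@(7, 7): e=[14,6,42] → X
    (4,3)@(9, 7): e=[2,-8,68] → .
    (3,6)@(7, 13): e=[62,0,0] → X  [on edge]
  covered (10 px):
    X . . . . . .
    . X . . . . .
    . X X . . . .
    . . X X . . .
    . . X X . . .
    . . . X . . .
    . . . X . . .
    . . . . . . .
T2:
  2·area = 111  (B↔C swapped to make it positive)
  edge (4, 1)→(12, 10): d=(8,9) inclusive
  edge (12, 10)→(5, 16): d=(-7,6) inclusive
  edge (5, 16)→(4, 1): d=(-1,-15) inclusive
    (2,1)@(5, 3): e=[7,91,13] → X
    (3,1)@(7, 3): e=[-11,79,43] → .
    (2,2)@(5, 5): e=[23,77,11] → X
    (3,2)@(7, 5): e=[5,65,41] → X
    (4,2)@(9, 5): e=[-13,53,71] → .
    (2,3)@(5, 7): e=[39,63,9] → X
    (4,3)@(9, 7): e=[3,39,69] → X
    (5,3)@(11, 7): e=[-15,27,99] → .
    (2,4)@(5, 9): e=[55,49,7] → X
    (5,4)@(11, 9): e=[1,13,97] → X
    (6,4)@(13, 9): e=[-17,1,127] → .
    (2,5)@(5, 11): e=[71,35,5] → X
  covered (16 px):
    . . . . . . .
    . . X . . . .
    . . X X . . .
    . . X X X . .
    . . X X X X .
    . . X X X . .
    . . X X . . .
    . . X . . . .
T3:
  2·area = 32
  edge (11, 11)→(4, 14): d=(-7,3) inclusive
  edge (4, 14)→(12, 6): d=(8,-8) inclusive
  edge (12, 6)→(11, 11): d=(-1,5) inclusive
    (6,0)@(13, 1): e=[64,-32,0] → .  [on edge]
    (6,2)@(13, 5): e=[36,0,-4] → .  [on edge]
    (5,3)@(11, 7): e=[28,0,4] → X  [on edge]
    (6,3)@(13, 7): e=[22,16,-6] → .
    (4,4)@(9, 9): e=[20,0,12] → X  [on edge]
    (6,4)@(13, 9): e=[8,32,-8] → .
    (3,5)@(7, 11): e=[12,0,20] → X  [on edge]
    (5,5)@(11, 11): e=[0,32,0] → X  [on edge]
    (6,5)@(13, 11): e=[-6,48,-10] → .
    (2,6)@(5, 13): e=[4,0,28] → X  [on edge]
    (3,6)@(7, 13): e=[-2,16,18] → .
    (4,6)@(9, 13): e=[-8,32,8] → .
    (1,7)@(3, 15): e=[-4,0,36] → .  [on edge]
  covered (7 px):
    . . . . . . .
    . . . . . . .
    . . . . . . .
    . . . . . X .
    . . . . X X .
    . . . X X X .
    . . X . . . .
    . . . . . . .

Z-buffer (winner per pixel, '.' = empty):
  1 . . . . . .
  . 1 2 . . . .
  . 1 2 2 0 . .
  . . 2 2 2 3 .
  . . 2 2 3 3 .
  . . 2 3 3 3 .
  . . 3 2 . 0 .
  . . 2 . . . .

Answer: 2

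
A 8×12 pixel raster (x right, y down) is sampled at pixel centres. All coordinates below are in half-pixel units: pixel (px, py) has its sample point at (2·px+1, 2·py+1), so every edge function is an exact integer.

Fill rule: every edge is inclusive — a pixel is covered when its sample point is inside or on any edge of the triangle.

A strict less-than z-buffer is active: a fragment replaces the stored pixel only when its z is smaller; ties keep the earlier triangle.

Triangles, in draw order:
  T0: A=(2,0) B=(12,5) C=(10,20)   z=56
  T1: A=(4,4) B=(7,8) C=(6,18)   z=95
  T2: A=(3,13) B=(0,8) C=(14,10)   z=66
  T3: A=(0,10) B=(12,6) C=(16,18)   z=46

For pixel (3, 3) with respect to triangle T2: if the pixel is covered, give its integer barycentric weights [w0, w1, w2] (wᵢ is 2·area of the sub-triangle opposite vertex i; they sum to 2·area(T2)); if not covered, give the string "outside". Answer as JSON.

T0:
  2·area = 160
  edge (2, 0)→(12, 5): d=(10,5) inclusive
  edge (12, 5)→(10, 20): d=(-2,15) inclusive
  edge (10, 20)→(2, 0): d=(-8,-20) inclusive
    (1,0)@(3, 1): e=[5,143,12] → #
    (2,0)@(5, 1): e=[-5,113,52] → ·
    (1,1)@(3, 3): e=[25,139,-4] → ·
    (2,1)@(5, 3): e=[15,109,36] → #
    (3,1)@(7, 3): e=[5,79,76] → #
    (4,1)@(9, 3): e=[-5,49,116] → ·
    (2,2)@(5, 5): e=[35,105,20] → #
    (4,2)@(9, 5): e=[15,45,100] → #
    (5,2)@(11, 5): e=[5,15,140] → #
    (6,2)@(13, 5): e=[-5,-15,180] → ·
    (2,3)@(5, 7): e=[55,101,4] → #
    (6,3)@(13, 7): e=[15,-19,164] → ·
  covered (20 px):
    · # · · · · · ·
    · · # # · · · ·
    · · # # # # · ·
    · · # # # # · ·
    · · · # # # · ·
    · · · # # # · ·
    · · · · # · · ·
    · · · · # · · ·
    · · · · # · · ·
    · · · · · · · ·
    · · · · · · · ·
    · · · · · · · ·
T1:
  2·area = 34
  edge (4, 4)→(7, 8): d=(3,4) inclusive
  edge (7, 8)→(6, 18): d=(-1,10) inclusive
  edge (6, 18)→(4, 4): d=(-2,-14) inclusive
    (2,3)@(5, 7): e=[5,21,8] → #
    (3,3)@(7, 7): e=[-3,1,36] → ·
    (2,4)@(5, 9): e=[11,19,4] → #
    (3,4)@(7, 9): e=[3,-1,32] → ·
    (2,5)@(5, 11): e=[17,17,0] → #  [on edge]
    (3,5)@(7, 11): e=[9,-3,28] → ·
    (2,6)@(5, 13): e=[23,15,-4] → ·
  covered (3 px):
    · · · · · · · ·
    · · · · · · · ·
    · · · · · · · ·
    · · # · · · · ·
    · · # · · · · ·
    · · # · · · · ·
    · · · · · · · ·
    · · · · · · · ·
    · · · · · · · ·
    · · · · · · · ·
    · · · · · · · ·
    · · · · · · · ·
T2:
  2·area = 64
  edge (3, 13)→(0, 8): d=(-3,-5) inclusive
  edge (0, 8)→(14, 10): d=(14,2) inclusive
  edge (14, 10)→(3, 13): d=(-11,3) inclusive
    (0,4)@(1, 9): e=[2,12,50] → #
    (1,4)@(3, 9): e=[12,8,44] → #
    (2,4)@(5, 9): e=[22,4,38] → #
    (3,4)@(7, 9): e=[32,0,32] → #  [on edge]
    (4,4)@(9, 9): e=[42,-4,26] → ·
    (0,5)@(1, 11): e=[-4,40,28] → ·
    (1,5)@(3, 11): e=[6,36,22] → #
    (4,5)@(9, 11): e=[36,24,4] → #
    (5,5)@(11, 11): e=[46,20,-2] → ·
    (1,6)@(3, 13): e=[0,64,0] → #  [on edge]
    (2,6)@(5, 13): e=[10,60,-6] → ·
    (3,6)@(7, 13): e=[20,56,-12] → ·
    (4,11)@(9, 23): e=[0,192,-128] → ·  [on edge]
  covered (9 px):
    · · · · · · · ·
    · · · · · · · ·
    · · · · · · · ·
    · · · · · · · ·
    # # # # · · · ·
    · # # # # · · ·
    · # · · · · · ·
    · · · · · · · ·
    · · · · · · · ·
    · · · · · · · ·
    · · · · · · · ·
    · · · · · · · ·
T3:
  2·area = 160
  edge (0, 10)→(12, 6): d=(12,-4) inclusive
  edge (12, 6)→(16, 18): d=(4,12) inclusive
  edge (16, 18)→(0, 10): d=(-16,-8) inclusive
    (5,1)@(11, 3): e=[-40,0,200] → ·  [on edge]
    (7,2)@(15, 5): e=[0,-40,200] → ·  [on edge]
    (4,3)@(9, 7): e=[0,40,120] → #  [on edge]
    (5,3)@(11, 7): e=[8,16,136] → #
    (6,3)@(13, 7): e=[16,-8,152] → ·
    (1,4)@(3, 9): e=[0,120,40] → #  [on edge]
    (2,4)@(5, 9): e=[8,96,56] → #
    (3,4)@(7, 9): e=[16,72,72] → #
    (6,4)@(13, 9): e=[40,0,120] → #  [on edge]
    (7,4)@(15, 9): e=[48,-24,136] → ·
    (1,5)@(3, 11): e=[24,128,8] → #
    (7,5)@(15, 11): e=[72,-16,104] → ·
    (7,7)@(15, 15): e=[120,0,40] → #  [on edge]
  covered (22 px):
    · · · · · · · ·
    · · · · · · · ·
    · · · · · · · ·
    · · · · # # · ·
    · # # # # # # ·
    · # # # # # # ·
    · · · # # # # ·
    · · · · · # # #
    · · · · · · · #
    · · · · · · · ·
    · · · · · · · ·
    · · · · · · · ·

Result: "outside"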